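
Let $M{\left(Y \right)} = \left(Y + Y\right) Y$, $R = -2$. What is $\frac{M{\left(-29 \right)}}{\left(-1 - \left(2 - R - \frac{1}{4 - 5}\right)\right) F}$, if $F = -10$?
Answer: $\frac{841}{30} \approx 28.033$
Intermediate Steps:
$M{\left(Y \right)} = 2 Y^{2}$ ($M{\left(Y \right)} = 2 Y Y = 2 Y^{2}$)
$\frac{M{\left(-29 \right)}}{\left(-1 - \left(2 - R - \frac{1}{4 - 5}\right)\right) F} = \frac{2 \left(-29\right)^{2}}{\left(-1 - \left(4 - \frac{1}{4 - 5}\right)\right) \left(-10\right)} = \frac{2 \cdot 841}{\left(-1 - \left(4 + 1\right)\right) \left(-10\right)} = \frac{1682}{\left(-1 - 5\right) \left(-10\right)} = \frac{1682}{\left(-6\right) \left(-10\right)} = \frac{1682}{60} = 1682 \cdot \frac{1}{60} = \frac{841}{30}$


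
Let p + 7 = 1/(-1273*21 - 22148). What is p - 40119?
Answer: -1961399007/48881 ≈ -40126.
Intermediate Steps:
p = -342168/48881 (p = -7 + 1/(-1273*21 - 22148) = -7 + 1/(-26733 - 22148) = -7 + 1/(-48881) = -7 - 1/48881 = -342168/48881 ≈ -7.0000)
p - 40119 = -342168/48881 - 40119 = -1961399007/48881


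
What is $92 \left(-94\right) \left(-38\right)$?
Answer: $328624$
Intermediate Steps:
$92 \left(-94\right) \left(-38\right) = \left(-8648\right) \left(-38\right) = 328624$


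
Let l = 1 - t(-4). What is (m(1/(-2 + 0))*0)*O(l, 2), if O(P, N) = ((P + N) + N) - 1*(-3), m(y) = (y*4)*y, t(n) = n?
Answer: 0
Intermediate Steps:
m(y) = 4*y² (m(y) = (4*y)*y = 4*y²)
l = 5 (l = 1 - 1*(-4) = 1 + 4 = 5)
O(P, N) = 3 + P + 2*N (O(P, N) = ((N + P) + N) + 3 = (P + 2*N) + 3 = 3 + P + 2*N)
(m(1/(-2 + 0))*0)*O(l, 2) = ((4*(1/(-2 + 0))²)*0)*(3 + 5 + 2*2) = ((4*(1/(-2))²)*0)*(3 + 5 + 4) = ((4*(-½)²)*0)*12 = ((4*(¼))*0)*12 = (1*0)*12 = 0*12 = 0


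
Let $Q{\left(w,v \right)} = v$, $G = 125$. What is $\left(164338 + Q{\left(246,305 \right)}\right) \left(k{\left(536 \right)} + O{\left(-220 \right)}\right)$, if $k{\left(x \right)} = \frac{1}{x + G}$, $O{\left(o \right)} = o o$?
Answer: $\frac{5267324877843}{661} \approx 7.9687 \cdot 10^{9}$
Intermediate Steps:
$O{\left(o \right)} = o^{2}$
$k{\left(x \right)} = \frac{1}{125 + x}$ ($k{\left(x \right)} = \frac{1}{x + 125} = \frac{1}{125 + x}$)
$\left(164338 + Q{\left(246,305 \right)}\right) \left(k{\left(536 \right)} + O{\left(-220 \right)}\right) = \left(164338 + 305\right) \left(\frac{1}{125 + 536} + \left(-220\right)^{2}\right) = 164643 \left(\frac{1}{661} + 48400\right) = 164643 \cdot \frac{31992401}{661} = \frac{5267324877843}{661}$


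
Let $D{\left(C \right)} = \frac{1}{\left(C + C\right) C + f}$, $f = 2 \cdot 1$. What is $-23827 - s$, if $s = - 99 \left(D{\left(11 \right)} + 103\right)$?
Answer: $- \frac{3325621}{244} \approx -13630.0$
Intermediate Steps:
$f = 2$
$D{\left(C \right)} = \frac{1}{2 + 2 C^{2}}$ ($D{\left(C \right)} = \frac{1}{\left(C + C\right) C + 2} = \frac{1}{2 C C + 2} = \frac{1}{2 C^{2} + 2} = \frac{1}{2 + 2 C^{2}}$)
$s = - \frac{2488167}{244}$ ($s = - 99 \left(\frac{1}{2 \left(1 + 11^{2}\right)} + 103\right) = - 99 \left(\frac{1}{2 \left(1 + 121\right)} + 103\right) = - 99 \left(\frac{1}{2 \cdot 122} + 103\right) = - 99 \left(\frac{1}{2} \cdot \frac{1}{122} + 103\right) = - 99 \left(\frac{1}{244} + 103\right) = \left(-99\right) \frac{25133}{244} = - \frac{2488167}{244} \approx -10197.0$)
$-23827 - s = -23827 - - \frac{2488167}{244} = -23827 + \frac{2488167}{244} = - \frac{3325621}{244}$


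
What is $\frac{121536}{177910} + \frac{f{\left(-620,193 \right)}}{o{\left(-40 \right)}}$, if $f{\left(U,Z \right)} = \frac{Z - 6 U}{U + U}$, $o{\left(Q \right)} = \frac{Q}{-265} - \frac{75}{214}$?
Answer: $\frac{411845603809}{24961840460} \approx 16.499$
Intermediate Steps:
$o{\left(Q \right)} = - \frac{75}{214} - \frac{Q}{265}$ ($o{\left(Q \right)} = Q \left(- \frac{1}{265}\right) - \frac{75}{214} = - \frac{Q}{265} - \frac{75}{214} = - \frac{75}{214} - \frac{Q}{265}$)
$f{\left(U,Z \right)} = \frac{Z - 6 U}{2 U}$
$\frac{121536}{177910} + \frac{f{\left(-620,193 \right)}}{o{\left(-40 \right)}} = \frac{121536}{177910} + \frac{-3 + \frac{1}{2} \cdot 193 \frac{1}{-620}}{- \frac{75}{214} - - \frac{8}{53}} = 121536 \cdot \frac{1}{177910} + \frac{-3 + \frac{1}{2} \cdot 193 \left(- \frac{1}{620}\right)}{- \frac{75}{214} + \frac{8}{53}} = \frac{60768}{88955} + \frac{-3 - \frac{193}{1240}}{- \frac{2263}{11342}} = \frac{60768}{88955} - - \frac{22190623}{1403060} = \frac{60768}{88955} + \frac{22190623}{1403060} = \frac{411845603809}{24961840460}$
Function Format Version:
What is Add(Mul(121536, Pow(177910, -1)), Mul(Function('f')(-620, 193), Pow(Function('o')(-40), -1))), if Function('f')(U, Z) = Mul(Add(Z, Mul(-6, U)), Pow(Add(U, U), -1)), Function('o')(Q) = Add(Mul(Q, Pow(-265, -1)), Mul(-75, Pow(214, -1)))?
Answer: Rational(411845603809, 24961840460) ≈ 16.499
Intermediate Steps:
Function('o')(Q) = Add(Rational(-75, 214), Mul(Rational(-1, 265), Q)) (Function('o')(Q) = Add(Mul(Q, Rational(-1, 265)), Mul(-75, Rational(1, 214))) = Add(Mul(Rational(-1, 265), Q), Rational(-75, 214)) = Add(Rational(-75, 214), Mul(Rational(-1, 265), Q)))
Function('f')(U, Z) = Mul(Rational(1, 2), Pow(U, -1), Add(Z, Mul(-6, U))) (Function('f')(U, Z) = Mul(Add(Z, Mul(-6, U)), Pow(Mul(2, U), -1)) = Mul(Add(Z, Mul(-6, U)), Mul(Rational(1, 2), Pow(U, -1))) = Mul(Rational(1, 2), Pow(U, -1), Add(Z, Mul(-6, U))))
Add(Mul(121536, Pow(177910, -1)), Mul(Function('f')(-620, 193), Pow(Function('o')(-40), -1))) = Add(Mul(121536, Pow(177910, -1)), Mul(Add(-3, Mul(Rational(1, 2), 193, Pow(-620, -1))), Pow(Add(Rational(-75, 214), Mul(Rational(-1, 265), -40)), -1))) = Add(Mul(121536, Rational(1, 177910)), Mul(Add(-3, Mul(Rational(1, 2), 193, Rational(-1, 620))), Pow(Add(Rational(-75, 214), Rational(8, 53)), -1))) = Add(Rational(60768, 88955), Mul(Add(-3, Rational(-193, 1240)), Pow(Rational(-2263, 11342), -1))) = Add(Rational(60768, 88955), Mul(Rational(-3913, 1240), Rational(-11342, 2263))) = Add(Rational(60768, 88955), Rational(22190623, 1403060)) = Rational(411845603809, 24961840460)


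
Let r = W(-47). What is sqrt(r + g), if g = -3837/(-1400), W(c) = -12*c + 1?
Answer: sqrt(11127718)/140 ≈ 23.827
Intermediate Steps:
W(c) = 1 - 12*c
r = 565 (r = 1 - 12*(-47) = 1 + 564 = 565)
g = 3837/1400 (g = -3837*(-1/1400) = 3837/1400 ≈ 2.7407)
sqrt(r + g) = sqrt(565 + 3837/1400) = sqrt(794837/1400) = sqrt(11127718)/140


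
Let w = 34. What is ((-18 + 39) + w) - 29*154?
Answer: -4411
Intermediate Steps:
((-18 + 39) + w) - 29*154 = ((-18 + 39) + 34) - 29*154 = (21 + 34) - 4466 = 55 - 4466 = -4411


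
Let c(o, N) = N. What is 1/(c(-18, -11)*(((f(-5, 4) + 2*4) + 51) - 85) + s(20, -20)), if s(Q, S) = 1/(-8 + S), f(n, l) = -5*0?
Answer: 28/8007 ≈ 0.0034969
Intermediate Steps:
f(n, l) = 0
1/(c(-18, -11)*(((f(-5, 4) + 2*4) + 51) - 85) + s(20, -20)) = 1/(-11*(((0 + 2*4) + 51) - 85) + 1/(-8 - 20)) = 1/(-11*(((0 + 8) + 51) - 85) + 1/(-28)) = 1/(-11*((8 + 51) - 85) - 1/28) = 1/(-11*(59 - 85) - 1/28) = 1/(-11*(-26) - 1/28) = 1/(286 - 1/28) = 1/(8007/28) = 28/8007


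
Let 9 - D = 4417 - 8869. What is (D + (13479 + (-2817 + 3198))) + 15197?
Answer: 33518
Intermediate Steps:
D = 4461 (D = 9 - (4417 - 8869) = 9 - 1*(-4452) = 9 + 4452 = 4461)
(D + (13479 + (-2817 + 3198))) + 15197 = (4461 + (13479 + (-2817 + 3198))) + 15197 = (4461 + (13479 + 381)) + 15197 = (4461 + 13860) + 15197 = 18321 + 15197 = 33518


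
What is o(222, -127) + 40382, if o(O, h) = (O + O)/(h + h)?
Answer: 5128292/127 ≈ 40380.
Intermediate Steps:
o(O, h) = O/h (o(O, h) = (2*O)/((2*h)) = (2*O)*(1/(2*h)) = O/h)
o(222, -127) + 40382 = 222/(-127) + 40382 = 222*(-1/127) + 40382 = -222/127 + 40382 = 5128292/127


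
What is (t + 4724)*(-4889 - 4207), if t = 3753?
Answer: -77106792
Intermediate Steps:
(t + 4724)*(-4889 - 4207) = (3753 + 4724)*(-4889 - 4207) = 8477*(-9096) = -77106792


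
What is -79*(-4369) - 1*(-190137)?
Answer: 535288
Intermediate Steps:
-79*(-4369) - 1*(-190137) = 345151 + 190137 = 535288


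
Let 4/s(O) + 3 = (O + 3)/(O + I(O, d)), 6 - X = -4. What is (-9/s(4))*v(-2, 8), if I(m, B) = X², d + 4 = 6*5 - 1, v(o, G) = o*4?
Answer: -2745/52 ≈ -52.788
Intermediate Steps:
v(o, G) = 4*o
X = 10 (X = 6 - 1*(-4) = 6 + 4 = 10)
d = 25 (d = -4 + (6*5 - 1) = -4 + (30 - 1) = -4 + 29 = 25)
I(m, B) = 100 (I(m, B) = 10² = 100)
s(O) = 4/(-3 + (3 + O)/(100 + O)) (s(O) = 4/(-3 + (O + 3)/(O + 100)) = 4/(-3 + (3 + O)/(100 + O)))
(-9/s(4))*v(-2, 8) = (-9*(297 + 2*4)/(4*(-100 - 1*4)))*(4*(-2)) = -9*(297 + 8)/(4*(-100 - 4))*(-8) = -9/(4*(-104)/305)*(-8) = -9/(4*(1/305)*(-104))*(-8) = -9/(-416/305)*(-8) = -9*(-305/416)*(-8) = (2745/416)*(-8) = -2745/52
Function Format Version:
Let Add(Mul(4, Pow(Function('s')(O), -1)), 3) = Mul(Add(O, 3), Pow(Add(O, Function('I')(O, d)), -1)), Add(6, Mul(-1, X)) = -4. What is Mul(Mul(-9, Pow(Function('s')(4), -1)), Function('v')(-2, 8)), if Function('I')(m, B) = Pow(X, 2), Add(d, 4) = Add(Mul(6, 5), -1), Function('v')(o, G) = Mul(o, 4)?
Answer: Rational(-2745, 52) ≈ -52.788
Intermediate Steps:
Function('v')(o, G) = Mul(4, o)
X = 10 (X = Add(6, Mul(-1, -4)) = Add(6, 4) = 10)
d = 25 (d = Add(-4, Add(Mul(6, 5), -1)) = Add(-4, Add(30, -1)) = Add(-4, 29) = 25)
Function('I')(m, B) = 100 (Function('I')(m, B) = Pow(10, 2) = 100)
Function('s')(O) = Mul(4, Pow(Add(-3, Mul(Pow(Add(100, O), -1), Add(3, O))), -1)) (Function('s')(O) = Mul(4, Pow(Add(-3, Mul(Add(O, 3), Pow(Add(O, 100), -1))), -1)) = Mul(4, Pow(Add(-3, Mul(Add(3, O), Pow(Add(100, O), -1))), -1)) = Mul(4, Pow(Add(-3, Mul(Pow(Add(100, O), -1), Add(3, O))), -1)))
Mul(Mul(-9, Pow(Function('s')(4), -1)), Function('v')(-2, 8)) = Mul(Mul(-9, Pow(Mul(4, Pow(Add(297, Mul(2, 4)), -1), Add(-100, Mul(-1, 4))), -1)), Mul(4, -2)) = Mul(Mul(-9, Pow(Mul(4, Pow(Add(297, 8), -1), Add(-100, -4)), -1)), -8) = Mul(Mul(-9, Pow(Mul(4, Pow(305, -1), -104), -1)), -8) = Mul(Mul(-9, Pow(Mul(4, Rational(1, 305), -104), -1)), -8) = Mul(Mul(-9, Pow(Rational(-416, 305), -1)), -8) = Mul(Mul(-9, Rational(-305, 416)), -8) = Mul(Rational(2745, 416), -8) = Rational(-2745, 52)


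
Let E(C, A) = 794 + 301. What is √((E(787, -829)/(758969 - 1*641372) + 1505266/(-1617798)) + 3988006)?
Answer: √81827295163008218036079126/4529718843 ≈ 1997.0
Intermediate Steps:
E(C, A) = 1095
√((E(787, -829)/(758969 - 1*641372) + 1505266/(-1617798)) + 3988006) = √((1095/(758969 - 1*641372) + 1505266/(-1617798)) + 3988006) = √((1095/(758969 - 641372) + 1505266*(-1/1617798)) + 3988006) = √((1095/117597 - 107519/115557) + 3988006) = √((1095*(1/117597) - 107519/115557) + 3988006) = √((365/39199 - 107519/115557) + 3988006) = √(-4172458976/4529718843 + 3988006) = √(18064541751738082/4529718843) = √81827295163008218036079126/4529718843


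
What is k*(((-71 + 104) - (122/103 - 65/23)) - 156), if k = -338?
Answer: 97174324/2369 ≈ 41019.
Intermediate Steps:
k*(((-71 + 104) - (122/103 - 65/23)) - 156) = -338*(((-71 + 104) - (122/103 - 65/23)) - 156) = -338*((33 - (122*(1/103) - 65*1/23)) - 156) = -338*((33 - (122/103 - 65/23)) - 156) = -338*((33 - 1*(-3889/2369)) - 156) = -338*((33 + 3889/2369) - 156) = -338*(82066/2369 - 156) = -338*(-287498/2369) = 97174324/2369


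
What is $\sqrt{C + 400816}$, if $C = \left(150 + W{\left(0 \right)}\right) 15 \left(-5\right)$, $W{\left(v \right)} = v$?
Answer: $\sqrt{389566} \approx 624.15$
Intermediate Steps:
$C = -11250$ ($C = \left(150 + 0\right) 15 \left(-5\right) = 150 \left(-75\right) = -11250$)
$\sqrt{C + 400816} = \sqrt{-11250 + 400816} = \sqrt{389566}$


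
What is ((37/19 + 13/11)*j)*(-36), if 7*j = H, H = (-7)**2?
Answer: -164808/209 ≈ -788.55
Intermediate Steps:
H = 49
j = 7 (j = (1/7)*49 = 7)
((37/19 + 13/11)*j)*(-36) = ((37/19 + 13/11)*7)*(-36) = ((654/209)*7)*(-36) = (4578/209)*(-36) = -164808/209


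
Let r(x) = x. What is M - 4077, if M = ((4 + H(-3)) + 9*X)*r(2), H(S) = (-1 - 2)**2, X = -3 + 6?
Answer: -3997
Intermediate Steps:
X = 3
H(S) = 9 (H(S) = (-3)**2 = 9)
M = 80 (M = ((4 + 9) + 9*3)*2 = (13 + 27)*2 = 40*2 = 80)
M - 4077 = 80 - 4077 = -3997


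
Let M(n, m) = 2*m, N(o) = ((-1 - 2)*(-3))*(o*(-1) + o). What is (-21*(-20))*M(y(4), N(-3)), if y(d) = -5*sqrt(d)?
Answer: 0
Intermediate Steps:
N(o) = 0 (N(o) = (-3*(-3))*(-o + o) = 9*0 = 0)
(-21*(-20))*M(y(4), N(-3)) = (-21*(-20))*(2*0) = 420*0 = 0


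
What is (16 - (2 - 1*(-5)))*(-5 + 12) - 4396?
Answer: -4333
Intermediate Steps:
(16 - (2 - 1*(-5)))*(-5 + 12) - 4396 = (16 - (2 + 5))*7 - 4396 = (16 - 1*7)*7 - 4396 = (16 - 7)*7 - 4396 = 9*7 - 4396 = 63 - 4396 = -4333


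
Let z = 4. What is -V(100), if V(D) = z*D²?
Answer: -40000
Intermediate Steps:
V(D) = 4*D²
-V(100) = -4*100² = -4*10000 = -1*40000 = -40000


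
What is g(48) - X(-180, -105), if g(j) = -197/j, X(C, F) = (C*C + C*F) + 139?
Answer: -2469269/48 ≈ -51443.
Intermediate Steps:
X(C, F) = 139 + C² + C*F (X(C, F) = (C² + C*F) + 139 = 139 + C² + C*F)
g(48) - X(-180, -105) = -197/48 - (139 + (-180)² - 180*(-105)) = -197*1/48 - (139 + 32400 + 18900) = -197/48 - 1*51439 = -197/48 - 51439 = -2469269/48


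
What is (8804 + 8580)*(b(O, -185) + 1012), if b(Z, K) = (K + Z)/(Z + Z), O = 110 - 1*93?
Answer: 297614080/17 ≈ 1.7507e+7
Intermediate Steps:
O = 17 (O = 110 - 93 = 17)
b(Z, K) = (K + Z)/(2*Z) (b(Z, K) = (K + Z)/((2*Z)) = (K + Z)*(1/(2*Z)) = (K + Z)/(2*Z))
(8804 + 8580)*(b(O, -185) + 1012) = (8804 + 8580)*((½)*(-185 + 17)/17 + 1012) = 17384*((½)*(1/17)*(-168) + 1012) = 17384*(-84/17 + 1012) = 17384*(17120/17) = 297614080/17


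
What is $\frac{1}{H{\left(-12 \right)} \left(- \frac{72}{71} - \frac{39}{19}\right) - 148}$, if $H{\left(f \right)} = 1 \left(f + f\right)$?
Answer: $- \frac{1349}{100364} \approx -0.013441$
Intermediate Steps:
$H{\left(f \right)} = 2 f$ ($H{\left(f \right)} = 1 \cdot 2 f = 2 f$)
$\frac{1}{H{\left(-12 \right)} \left(- \frac{72}{71} - \frac{39}{19}\right) - 148} = \frac{1}{2 \left(-12\right) \left(- \frac{72}{71} - \frac{39}{19}\right) - 148} = \frac{1}{- 24 \left(\left(-72\right) \frac{1}{71} - \frac{39}{19}\right) - 148} = \frac{1}{- 24 \left(- \frac{72}{71} - \frac{39}{19}\right) - 148} = \frac{1}{\left(-24\right) \left(- \frac{4137}{1349}\right) - 148} = \frac{1}{\frac{99288}{1349} - 148} = \frac{1}{- \frac{100364}{1349}} = - \frac{1349}{100364}$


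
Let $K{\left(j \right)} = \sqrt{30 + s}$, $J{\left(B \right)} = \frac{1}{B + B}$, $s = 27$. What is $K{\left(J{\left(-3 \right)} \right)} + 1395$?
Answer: $1395 + \sqrt{57} \approx 1402.6$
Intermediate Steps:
$J{\left(B \right)} = \frac{1}{2 B}$
$K{\left(j \right)} = \sqrt{57}$ ($K{\left(j \right)} = \sqrt{30 + 27} = \sqrt{57}$)
$K{\left(J{\left(-3 \right)} \right)} + 1395 = \sqrt{57} + 1395 = 1395 + \sqrt{57}$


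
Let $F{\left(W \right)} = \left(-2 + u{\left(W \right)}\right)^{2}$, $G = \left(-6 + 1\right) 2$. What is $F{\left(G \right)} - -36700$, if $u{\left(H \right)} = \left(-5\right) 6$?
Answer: $37724$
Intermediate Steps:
$G = -10$ ($G = \left(-5\right) 2 = -10$)
$u{\left(H \right)} = -30$
$F{\left(W \right)} = 1024$ ($F{\left(W \right)} = \left(-2 - 30\right)^{2} = \left(-32\right)^{2} = 1024$)
$F{\left(G \right)} - -36700 = 1024 - -36700 = 1024 + 36700 = 37724$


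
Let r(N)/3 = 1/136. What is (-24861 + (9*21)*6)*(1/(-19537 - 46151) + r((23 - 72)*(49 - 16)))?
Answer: -1431529/2737 ≈ -523.03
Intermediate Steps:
r(N) = 3/136
(-24861 + (9*21)*6)*(1/(-19537 - 46151) + r((23 - 72)*(49 - 16))) = (-24861 + (9*21)*6)*(1/(-19537 - 46151) + 3/136) = (-24861 + 189*6)*(1/(-65688) + 3/136) = (-24861 + 1134)*(-1/65688 + 3/136) = -23727*181/8211 = -1431529/2737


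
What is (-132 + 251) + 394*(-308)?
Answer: -121233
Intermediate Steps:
(-132 + 251) + 394*(-308) = 119 - 121352 = -121233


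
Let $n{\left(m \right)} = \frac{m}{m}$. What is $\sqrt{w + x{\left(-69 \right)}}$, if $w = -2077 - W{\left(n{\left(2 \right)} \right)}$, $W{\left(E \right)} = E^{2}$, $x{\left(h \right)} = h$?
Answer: $i \sqrt{2147} \approx 46.336 i$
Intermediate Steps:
$n{\left(m \right)} = 1$
$w = -2078$ ($w = -2077 - 1^{2} = -2077 - 1 = -2078$)
$\sqrt{w + x{\left(-69 \right)}} = \sqrt{-2078 - 69} = \sqrt{-2147} = i \sqrt{2147}$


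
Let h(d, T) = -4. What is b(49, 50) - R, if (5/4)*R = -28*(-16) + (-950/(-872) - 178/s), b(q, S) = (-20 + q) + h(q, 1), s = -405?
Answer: -73859698/220725 ≈ -334.62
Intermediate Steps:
b(q, S) = -24 + q (b(q, S) = (-20 + q) - 4 = -24 + q)
R = 79377823/220725 (R = 4*(-28*(-16) + (-950/(-872) - 178/(-405)))/5 = 4*(448 + (-950*(-1/872) - 178*(-1/405)))/5 = 4*(448 + (475/436 + 178/405))/5 = 4*(448 + 269983/176580)/5 = (⅘)*(79377823/176580) = 79377823/220725 ≈ 359.62)
b(49, 50) - R = (-24 + 49) - 1*79377823/220725 = 25 - 79377823/220725 = -73859698/220725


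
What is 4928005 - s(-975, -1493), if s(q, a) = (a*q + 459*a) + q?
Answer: 4158592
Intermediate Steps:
s(q, a) = q + 459*a + a*q (s(q, a) = (459*a + a*q) + q = q + 459*a + a*q)
4928005 - s(-975, -1493) = 4928005 - (-975 + 459*(-1493) - 1493*(-975)) = 4928005 - (-975 - 685287 + 1455675) = 4928005 - 1*769413 = 4928005 - 769413 = 4158592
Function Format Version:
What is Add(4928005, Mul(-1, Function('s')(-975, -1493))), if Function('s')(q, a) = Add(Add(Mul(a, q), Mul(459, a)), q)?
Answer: 4158592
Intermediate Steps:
Function('s')(q, a) = Add(q, Mul(459, a), Mul(a, q)) (Function('s')(q, a) = Add(Add(Mul(459, a), Mul(a, q)), q) = Add(q, Mul(459, a), Mul(a, q)))
Add(4928005, Mul(-1, Function('s')(-975, -1493))) = Add(4928005, Mul(-1, Add(-975, Mul(459, -1493), Mul(-1493, -975)))) = Add(4928005, Mul(-1, Add(-975, -685287, 1455675))) = Add(4928005, Mul(-1, 769413)) = Add(4928005, -769413) = 4158592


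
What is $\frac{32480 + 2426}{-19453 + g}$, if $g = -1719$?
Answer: $- \frac{17453}{10586} \approx -1.6487$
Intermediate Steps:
$\frac{32480 + 2426}{-19453 + g} = \frac{32480 + 2426}{-19453 - 1719} = \frac{34906}{-21172} = 34906 \left(- \frac{1}{21172}\right) = - \frac{17453}{10586}$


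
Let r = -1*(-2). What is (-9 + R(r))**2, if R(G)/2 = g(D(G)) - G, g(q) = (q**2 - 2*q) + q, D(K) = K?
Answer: 81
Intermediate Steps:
g(q) = q**2 - q
r = 2
R(G) = -2*G + 2*G*(-1 + G) (R(G) = 2*(G*(-1 + G) - G) = 2*(-G + G*(-1 + G)) = -2*G + 2*G*(-1 + G))
(-9 + R(r))**2 = (-9 + 2*2*(-2 + 2))**2 = (-9 + 2*2*0)**2 = (-9 + 0)**2 = (-9)**2 = 81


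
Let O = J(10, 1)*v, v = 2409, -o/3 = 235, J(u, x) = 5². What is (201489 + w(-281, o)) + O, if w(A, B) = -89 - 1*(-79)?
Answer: 261704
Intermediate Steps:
J(u, x) = 25
o = -705 (o = -3*235 = -705)
w(A, B) = -10 (w(A, B) = -89 + 79 = -10)
O = 60225 (O = 25*2409 = 60225)
(201489 + w(-281, o)) + O = (201489 - 10) + 60225 = 201479 + 60225 = 261704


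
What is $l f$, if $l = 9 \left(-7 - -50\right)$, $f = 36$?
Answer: $13932$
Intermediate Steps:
$l = 387$ ($l = 9 \left(-7 + 50\right) = 9 \cdot 43 = 387$)
$l f = 387 \cdot 36 = 13932$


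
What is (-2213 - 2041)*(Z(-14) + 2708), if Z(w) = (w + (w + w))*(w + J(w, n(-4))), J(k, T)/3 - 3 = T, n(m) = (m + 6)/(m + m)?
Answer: -12547173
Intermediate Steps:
n(m) = (6 + m)/(2*m) (n(m) = (6 + m)/((2*m)) = (6 + m)*(1/(2*m)) = (6 + m)/(2*m))
J(k, T) = 9 + 3*T
Z(w) = 3*w*(33/4 + w) (Z(w) = (w + (w + w))*(w + (9 + 3*((½)*(6 - 4)/(-4)))) = (w + 2*w)*(w + (9 + 3*((½)*(-¼)*2))) = (3*w)*(w + (9 + 3*(-¼))) = (3*w)*(w + (9 - ¾)) = (3*w)*(w + 33/4) = (3*w)*(33/4 + w) = 3*w*(33/4 + w))
(-2213 - 2041)*(Z(-14) + 2708) = (-2213 - 2041)*((¾)*(-14)*(33 + 4*(-14)) + 2708) = -4254*((¾)*(-14)*(33 - 56) + 2708) = -4254*((¾)*(-14)*(-23) + 2708) = -4254*(483/2 + 2708) = -4254*5899/2 = -12547173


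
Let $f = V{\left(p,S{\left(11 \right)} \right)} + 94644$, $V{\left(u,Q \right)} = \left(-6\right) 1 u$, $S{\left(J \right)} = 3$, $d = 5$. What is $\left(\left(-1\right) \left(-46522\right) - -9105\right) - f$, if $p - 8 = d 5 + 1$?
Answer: $-38813$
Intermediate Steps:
$p = 34$ ($p = 8 + \left(5 \cdot 5 + 1\right) = 8 + \left(25 + 1\right) = 8 + 26 = 34$)
$V{\left(u,Q \right)} = - 6 u$
$f = 94440$ ($f = \left(-6\right) 34 + 94644 = -204 + 94644 = 94440$)
$\left(\left(-1\right) \left(-46522\right) - -9105\right) - f = \left(\left(-1\right) \left(-46522\right) - -9105\right) - 94440 = \left(46522 + 9105\right) - 94440 = 55627 - 94440 = -38813$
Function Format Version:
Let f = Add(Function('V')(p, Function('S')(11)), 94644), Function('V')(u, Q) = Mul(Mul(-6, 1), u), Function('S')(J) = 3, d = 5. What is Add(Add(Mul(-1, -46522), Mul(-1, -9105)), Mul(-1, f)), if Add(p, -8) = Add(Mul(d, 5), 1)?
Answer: -38813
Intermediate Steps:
p = 34 (p = Add(8, Add(Mul(5, 5), 1)) = Add(8, Add(25, 1)) = Add(8, 26) = 34)
Function('V')(u, Q) = Mul(-6, u)
f = 94440 (f = Add(Mul(-6, 34), 94644) = Add(-204, 94644) = 94440)
Add(Add(Mul(-1, -46522), Mul(-1, -9105)), Mul(-1, f)) = Add(Add(Mul(-1, -46522), Mul(-1, -9105)), Mul(-1, 94440)) = Add(Add(46522, 9105), -94440) = Add(55627, -94440) = -38813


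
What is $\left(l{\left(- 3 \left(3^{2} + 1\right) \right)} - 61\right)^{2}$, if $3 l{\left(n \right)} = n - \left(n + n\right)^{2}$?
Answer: $1615441$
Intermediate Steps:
$l{\left(n \right)} = - \frac{4 n^{2}}{3} + \frac{n}{3}$ ($l{\left(n \right)} = \frac{n - \left(n + n\right)^{2}}{3} = \frac{n - \left(2 n\right)^{2}}{3} = \frac{n - 4 n^{2}}{3} = - \frac{4 n^{2}}{3} + \frac{n}{3}$)
$\left(l{\left(- 3 \left(3^{2} + 1\right) \right)} - 61\right)^{2} = \left(\frac{- 3 \left(3^{2} + 1\right) \left(1 - 4 \left(- 3 \left(3^{2} + 1\right)\right)\right)}{3} - 61\right)^{2} = \left(\frac{- 3 \left(9 + 1\right) \left(1 - 4 \left(- 3 \left(9 + 1\right)\right)\right)}{3} - 61\right)^{2} = \left(\frac{\left(-3\right) 10 \left(1 - 4 \left(\left(-3\right) 10\right)\right)}{3} - 61\right)^{2} = \left(\frac{1}{3} \left(-30\right) \left(1 - -120\right) - 61\right)^{2} = \left(\frac{1}{3} \left(-30\right) \left(1 + 120\right) - 61\right)^{2} = \left(\frac{1}{3} \left(-30\right) 121 - 61\right)^{2} = \left(-1210 - 61\right)^{2} = \left(-1271\right)^{2} = 1615441$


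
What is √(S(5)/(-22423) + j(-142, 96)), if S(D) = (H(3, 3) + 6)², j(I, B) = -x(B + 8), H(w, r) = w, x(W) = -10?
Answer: √5026093027/22423 ≈ 3.1617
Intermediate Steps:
j(I, B) = 10 (j(I, B) = -1*(-10) = 10)
S(D) = 81 (S(D) = (3 + 6)² = 9² = 81)
√(S(5)/(-22423) + j(-142, 96)) = √(81/(-22423) + 10) = √(81*(-1/22423) + 10) = √(-81/22423 + 10) = √(224149/22423) = √5026093027/22423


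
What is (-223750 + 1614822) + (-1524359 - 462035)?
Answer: -595322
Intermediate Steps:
(-223750 + 1614822) + (-1524359 - 462035) = 1391072 - 1986394 = -595322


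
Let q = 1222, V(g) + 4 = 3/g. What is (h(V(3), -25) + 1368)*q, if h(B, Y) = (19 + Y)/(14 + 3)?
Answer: 28411500/17 ≈ 1.6713e+6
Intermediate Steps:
V(g) = -4 + 3/g
h(B, Y) = 19/17 + Y/17 (h(B, Y) = (19 + Y)/17 = (19 + Y)*(1/17) = 19/17 + Y/17)
(h(V(3), -25) + 1368)*q = ((19/17 + (1/17)*(-25)) + 1368)*1222 = ((19/17 - 25/17) + 1368)*1222 = (-6/17 + 1368)*1222 = (23250/17)*1222 = 28411500/17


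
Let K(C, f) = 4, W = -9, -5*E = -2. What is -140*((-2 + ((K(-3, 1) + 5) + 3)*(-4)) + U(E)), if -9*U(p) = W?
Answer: 6860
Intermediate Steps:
E = ⅖ (E = -⅕*(-2) = ⅖ ≈ 0.40000)
U(p) = 1 (U(p) = -⅑*(-9) = 1)
-140*((-2 + ((K(-3, 1) + 5) + 3)*(-4)) + U(E)) = -140*((-2 + ((4 + 5) + 3)*(-4)) + 1) = -140*((-2 + (9 + 3)*(-4)) + 1) = -140*((-2 + 12*(-4)) + 1) = -140*((-2 - 48) + 1) = -140*(-50 + 1) = -140*(-49) = 6860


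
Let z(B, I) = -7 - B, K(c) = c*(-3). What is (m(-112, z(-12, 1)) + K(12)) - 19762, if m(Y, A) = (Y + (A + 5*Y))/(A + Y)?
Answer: -2117719/107 ≈ -19792.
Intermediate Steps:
K(c) = -3*c
m(Y, A) = (A + 6*Y)/(A + Y)
(m(-112, z(-12, 1)) + K(12)) - 19762 = (((-7 - 1*(-12)) + 6*(-112))/((-7 - 1*(-12)) - 112) - 3*12) - 19762 = (((-7 + 12) - 672)/((-7 + 12) - 112) - 36) - 19762 = ((5 - 672)/(5 - 112) - 36) - 19762 = (-667/(-107) - 36) - 19762 = (-1/107*(-667) - 36) - 19762 = (667/107 - 36) - 19762 = -3185/107 - 19762 = -2117719/107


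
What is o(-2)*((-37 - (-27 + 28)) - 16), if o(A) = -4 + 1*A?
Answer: 324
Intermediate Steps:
o(A) = -4 + A
o(-2)*((-37 - (-27 + 28)) - 16) = (-4 - 2)*((-37 - (-27 + 28)) - 16) = -6*((-37 - 1*1) - 16) = -6*((-37 - 1) - 16) = -6*(-38 - 16) = -6*(-54) = 324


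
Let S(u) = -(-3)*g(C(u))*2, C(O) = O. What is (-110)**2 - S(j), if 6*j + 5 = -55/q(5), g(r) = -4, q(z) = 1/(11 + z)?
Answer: 12124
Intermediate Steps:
j = -295/2 (j = -5/6 + (-55/(1/(11 + 5)))/6 = -5/6 + (-55/(1/16))/6 = -5/6 + (-55/1/16)/6 = -5/6 + (-55*16)/6 = -5/6 + (1/6)*(-880) = -5/6 - 440/3 = -295/2 ≈ -147.50)
S(u) = -24 (S(u) = -(-3)*(-4)*2 = -3*4*2 = -12*2 = -24)
(-110)**2 - S(j) = (-110)**2 - 1*(-24) = 12100 + 24 = 12124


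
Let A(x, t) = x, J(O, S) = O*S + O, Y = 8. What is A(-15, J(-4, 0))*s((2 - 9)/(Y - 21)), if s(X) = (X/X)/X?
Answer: -195/7 ≈ -27.857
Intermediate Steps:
J(O, S) = O + O*S
s(X) = 1/X
A(-15, J(-4, 0))*s((2 - 9)/(Y - 21)) = -15*(8 - 21)/(2 - 9) = -15/((-7/(-13))) = -15/((-7*(-1/13))) = -15/7/13 = -15*13/7 = -195/7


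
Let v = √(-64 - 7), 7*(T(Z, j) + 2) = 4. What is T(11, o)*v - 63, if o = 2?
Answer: -63 - 10*I*√71/7 ≈ -63.0 - 12.037*I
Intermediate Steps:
T(Z, j) = -10/7 (T(Z, j) = -2 + (⅐)*4 = -2 + 4/7 = -10/7)
v = I*√71 (v = √(-71) = I*√71 ≈ 8.4261*I)
T(11, o)*v - 63 = -10*I*√71/7 - 63 = -63 - 10*I*√71/7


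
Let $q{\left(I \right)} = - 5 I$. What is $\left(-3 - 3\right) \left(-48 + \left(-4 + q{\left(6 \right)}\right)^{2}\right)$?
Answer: $-6648$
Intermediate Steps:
$\left(-3 - 3\right) \left(-48 + \left(-4 + q{\left(6 \right)}\right)^{2}\right) = \left(-3 - 3\right) \left(-48 + \left(-4 - 30\right)^{2}\right) = - 6 \left(-48 + \left(-34\right)^{2}\right) = - 6 \left(-48 + 1156\right) = \left(-6\right) 1108 = -6648$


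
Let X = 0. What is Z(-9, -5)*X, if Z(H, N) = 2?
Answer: 0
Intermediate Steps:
Z(-9, -5)*X = 2*0 = 0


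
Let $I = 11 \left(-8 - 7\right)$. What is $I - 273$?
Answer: $-438$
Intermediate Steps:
$I = -165$ ($I = 11 \left(-15\right) = -165$)
$I - 273 = -165 - 273 = -438$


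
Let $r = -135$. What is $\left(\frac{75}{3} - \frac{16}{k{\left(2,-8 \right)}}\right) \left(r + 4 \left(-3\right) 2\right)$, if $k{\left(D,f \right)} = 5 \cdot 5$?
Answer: $- \frac{96831}{25} \approx -3873.2$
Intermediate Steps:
$k{\left(D,f \right)} = 25$
$\left(\frac{75}{3} - \frac{16}{k{\left(2,-8 \right)}}\right) \left(r + 4 \left(-3\right) 2\right) = \left(\frac{75}{3} - \frac{16}{25}\right) \left(-135 + 4 \left(-3\right) 2\right) = \left(75 \cdot \frac{1}{3} - \frac{16}{25}\right) \left(-135 - 24\right) = \left(25 - \frac{16}{25}\right) \left(-135 - 24\right) = \frac{609}{25} \left(-159\right) = - \frac{96831}{25}$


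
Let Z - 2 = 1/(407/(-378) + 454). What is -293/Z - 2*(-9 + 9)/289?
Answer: -50163065/342788 ≈ -146.34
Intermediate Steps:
Z = 342788/171205 (Z = 2 + 1/(407/(-378) + 454) = 2 + 1/(407*(-1/378) + 454) = 2 + 1/(-407/378 + 454) = 2 + 1/(171205/378) = 2 + 378/171205 = 342788/171205 ≈ 2.0022)
-293/Z - 2*(-9 + 9)/289 = -293/342788/171205 - 2*(-9 + 9)/289 = -293*171205/342788 - 2*0*(1/289) = -50163065/342788 + 0*(1/289) = -50163065/342788 + 0 = -50163065/342788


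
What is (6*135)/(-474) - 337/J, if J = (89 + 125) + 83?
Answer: -66718/23463 ≈ -2.8435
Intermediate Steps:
J = 297 (J = 214 + 83 = 297)
(6*135)/(-474) - 337/J = (6*135)/(-474) - 337/297 = 810*(-1/474) - 337*1/297 = -135/79 - 337/297 = -66718/23463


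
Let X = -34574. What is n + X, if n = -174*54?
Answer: -43970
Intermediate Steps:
n = -9396
n + X = -9396 - 34574 = -43970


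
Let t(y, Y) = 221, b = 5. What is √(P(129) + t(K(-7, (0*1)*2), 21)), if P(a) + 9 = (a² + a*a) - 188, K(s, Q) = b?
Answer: √33306 ≈ 182.50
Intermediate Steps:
K(s, Q) = 5
P(a) = -197 + 2*a² (P(a) = -9 + ((a² + a*a) - 188) = -9 + ((a² + a²) - 188) = -9 + (2*a² - 188) = -9 + (-188 + 2*a²) = -197 + 2*a²)
√(P(129) + t(K(-7, (0*1)*2), 21)) = √((-197 + 2*129²) + 221) = √((-197 + 2*16641) + 221) = √((-197 + 33282) + 221) = √(33085 + 221) = √33306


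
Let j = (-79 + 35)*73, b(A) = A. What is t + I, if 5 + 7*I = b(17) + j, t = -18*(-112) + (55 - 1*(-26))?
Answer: 11479/7 ≈ 1639.9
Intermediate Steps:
j = -3212 (j = -44*73 = -3212)
t = 2097 (t = 2016 + (55 + 26) = 2016 + 81 = 2097)
I = -3200/7 (I = -5/7 + (17 - 3212)/7 = -5/7 + (1/7)*(-3195) = -5/7 - 3195/7 = -3200/7 ≈ -457.14)
t + I = 2097 - 3200/7 = 11479/7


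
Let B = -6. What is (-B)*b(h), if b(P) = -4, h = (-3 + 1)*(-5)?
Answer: -24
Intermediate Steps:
h = 10 (h = -2*(-5) = 10)
(-B)*b(h) = -1*(-6)*(-4) = 6*(-4) = -24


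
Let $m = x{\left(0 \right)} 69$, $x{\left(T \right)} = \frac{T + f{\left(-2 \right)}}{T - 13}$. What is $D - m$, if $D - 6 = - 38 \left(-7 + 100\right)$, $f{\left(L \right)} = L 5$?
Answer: $- \frac{46554}{13} \approx -3581.1$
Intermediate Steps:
$f{\left(L \right)} = 5 L$
$x{\left(T \right)} = \frac{-10 + T}{-13 + T}$ ($x{\left(T \right)} = \frac{T + 5 \left(-2\right)}{T - 13} = \frac{T - 10}{-13 + T} = \frac{-10 + T}{-13 + T}$)
$D = -3528$ ($D = 6 - 38 \left(-7 + 100\right) = 6 - 3534 = -3528$)
$m = \frac{690}{13}$ ($m = \frac{-10 + 0}{-13 + 0} \cdot 69 = \frac{1}{-13} \left(-10\right) 69 = \left(- \frac{1}{13}\right) \left(-10\right) 69 = \frac{10}{13} \cdot 69 = \frac{690}{13} \approx 53.077$)
$D - m = -3528 - \frac{690}{13} = - \frac{46554}{13}$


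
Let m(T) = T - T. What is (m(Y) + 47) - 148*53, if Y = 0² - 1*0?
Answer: -7797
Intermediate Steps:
Y = 0 (Y = 0 + 0 = 0)
m(T) = 0
(m(Y) + 47) - 148*53 = (0 + 47) - 148*53 = 47 - 7844 = -7797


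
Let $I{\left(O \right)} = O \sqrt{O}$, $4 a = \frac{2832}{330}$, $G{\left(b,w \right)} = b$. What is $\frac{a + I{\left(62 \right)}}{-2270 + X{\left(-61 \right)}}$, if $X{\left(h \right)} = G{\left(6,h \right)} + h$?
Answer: $- \frac{118}{127875} - \frac{2 \sqrt{62}}{75} \approx -0.2109$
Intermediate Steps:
$a = \frac{118}{55}$ ($a = \frac{2832 \cdot \frac{1}{330}}{4} = \frac{1}{4} \cdot \frac{472}{55} = \frac{118}{55} \approx 2.1455$)
$X{\left(h \right)} = 6 + h$
$I{\left(O \right)} = O^{\frac{3}{2}}$
$\frac{a + I{\left(62 \right)}}{-2270 + X{\left(-61 \right)}} = \frac{\frac{118}{55} + 62^{\frac{3}{2}}}{-2270 + \left(6 - 61\right)} = \frac{\frac{118}{55} + 62 \sqrt{62}}{-2270 - 55} = \frac{\frac{118}{55} + 62 \sqrt{62}}{-2325} = \left(\frac{118}{55} + 62 \sqrt{62}\right) \left(- \frac{1}{2325}\right) = - \frac{118}{127875} - \frac{2 \sqrt{62}}{75}$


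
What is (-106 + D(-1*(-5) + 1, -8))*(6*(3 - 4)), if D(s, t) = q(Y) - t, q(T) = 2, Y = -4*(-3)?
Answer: 576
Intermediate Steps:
Y = 12
D(s, t) = 2 - t
(-106 + D(-1*(-5) + 1, -8))*(6*(3 - 4)) = (-106 + (2 - 1*(-8)))*(6*(3 - 4)) = (-106 + (2 + 8))*(6*(-1)) = (-106 + 10)*(-6) = -96*(-6) = 576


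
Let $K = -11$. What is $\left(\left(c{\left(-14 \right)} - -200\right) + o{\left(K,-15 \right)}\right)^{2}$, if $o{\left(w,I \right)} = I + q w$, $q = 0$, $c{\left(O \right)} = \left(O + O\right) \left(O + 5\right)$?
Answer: $190969$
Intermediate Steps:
$c{\left(O \right)} = 2 O \left(5 + O\right)$
$o{\left(w,I \right)} = I$ ($o{\left(w,I \right)} = I + 0 w = I + 0 = I$)
$\left(\left(c{\left(-14 \right)} - -200\right) + o{\left(K,-15 \right)}\right)^{2} = \left(\left(2 \left(-14\right) \left(5 - 14\right) - -200\right) - 15\right)^{2} = \left(\left(2 \left(-14\right) \left(-9\right) + 200\right) - 15\right)^{2} = \left(\left(252 + 200\right) - 15\right)^{2} = \left(452 - 15\right)^{2} = 437^{2} = 190969$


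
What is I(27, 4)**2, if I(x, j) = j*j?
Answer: 256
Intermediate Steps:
I(x, j) = j**2
I(27, 4)**2 = (4**2)**2 = 16**2 = 256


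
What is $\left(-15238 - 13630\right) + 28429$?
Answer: $-439$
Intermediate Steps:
$\left(-15238 - 13630\right) + 28429 = -28868 + 28429 = -439$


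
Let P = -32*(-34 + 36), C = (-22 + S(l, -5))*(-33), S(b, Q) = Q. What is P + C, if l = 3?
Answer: 827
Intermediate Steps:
C = 891 (C = (-22 - 5)*(-33) = -27*(-33) = 891)
P = -64 (P = -32*2 = -64)
P + C = -64 + 891 = 827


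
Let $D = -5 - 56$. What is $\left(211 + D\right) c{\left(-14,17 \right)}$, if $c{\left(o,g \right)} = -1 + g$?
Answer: $2400$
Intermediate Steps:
$D = -61$ ($D = -5 - 56 = -61$)
$\left(211 + D\right) c{\left(-14,17 \right)} = \left(211 - 61\right) \left(-1 + 17\right) = 150 \cdot 16 = 2400$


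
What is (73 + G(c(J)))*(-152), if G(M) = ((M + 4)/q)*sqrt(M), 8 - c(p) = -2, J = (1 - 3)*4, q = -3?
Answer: -11096 + 2128*sqrt(10)/3 ≈ -8852.9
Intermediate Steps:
J = -8 (J = -2*4 = -8)
c(p) = 10 (c(p) = 8 - 1*(-2) = 8 + 2 = 10)
G(M) = sqrt(M)*(-4/3 - M/3) (G(M) = ((M + 4)/(-3))*sqrt(M) = ((4 + M)*(-1/3))*sqrt(M) = (-4/3 - M/3)*sqrt(M) = sqrt(M)*(-4/3 - M/3))
(73 + G(c(J)))*(-152) = (73 + sqrt(10)*(-4 - 1*10)/3)*(-152) = (73 + sqrt(10)*(-4 - 10)/3)*(-152) = (73 + (1/3)*sqrt(10)*(-14))*(-152) = (73 - 14*sqrt(10)/3)*(-152) = -11096 + 2128*sqrt(10)/3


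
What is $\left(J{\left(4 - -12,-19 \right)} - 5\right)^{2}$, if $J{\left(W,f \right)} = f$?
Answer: $576$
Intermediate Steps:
$\left(J{\left(4 - -12,-19 \right)} - 5\right)^{2} = \left(-19 - 5\right)^{2} = \left(-24\right)^{2} = 576$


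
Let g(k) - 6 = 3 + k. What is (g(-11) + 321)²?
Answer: 101761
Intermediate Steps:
g(k) = 9 + k (g(k) = 6 + (3 + k) = 9 + k)
(g(-11) + 321)² = ((9 - 11) + 321)² = (-2 + 321)² = 319² = 101761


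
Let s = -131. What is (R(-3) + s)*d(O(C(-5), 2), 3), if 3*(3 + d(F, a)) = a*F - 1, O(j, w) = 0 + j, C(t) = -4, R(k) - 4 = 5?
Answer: 2684/3 ≈ 894.67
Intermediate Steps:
R(k) = 9 (R(k) = 4 + 5 = 9)
O(j, w) = j
d(F, a) = -10/3 + F*a/3 (d(F, a) = -3 + (a*F - 1)/3 = -3 + (F*a - 1)/3 = -3 + (-1 + F*a)/3 = -3 + (-⅓ + F*a/3) = -10/3 + F*a/3)
(R(-3) + s)*d(O(C(-5), 2), 3) = (9 - 131)*(-10/3 + (⅓)*(-4)*3) = -122*(-10/3 - 4) = -122*(-22/3) = 2684/3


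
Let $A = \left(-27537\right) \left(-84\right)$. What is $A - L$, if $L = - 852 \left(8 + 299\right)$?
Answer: $2574672$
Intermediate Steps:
$A = 2313108$
$L = -261564$ ($L = \left(-852\right) 307 = -261564$)
$A - L = 2313108 - -261564 = 2313108 + 261564 = 2574672$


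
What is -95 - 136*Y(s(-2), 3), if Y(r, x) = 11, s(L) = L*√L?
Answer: -1591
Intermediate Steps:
s(L) = L^(3/2)
-95 - 136*Y(s(-2), 3) = -95 - 136*11 = -95 - 1496 = -1591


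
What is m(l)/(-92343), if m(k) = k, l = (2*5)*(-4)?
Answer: 40/92343 ≈ 0.00043317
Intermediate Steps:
l = -40 (l = 10*(-4) = -40)
m(l)/(-92343) = -40/(-92343) = -40*(-1/92343) = 40/92343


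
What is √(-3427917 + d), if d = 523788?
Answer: 3*I*√322681 ≈ 1704.2*I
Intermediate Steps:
√(-3427917 + d) = √(-3427917 + 523788) = √(-2904129) = 3*I*√322681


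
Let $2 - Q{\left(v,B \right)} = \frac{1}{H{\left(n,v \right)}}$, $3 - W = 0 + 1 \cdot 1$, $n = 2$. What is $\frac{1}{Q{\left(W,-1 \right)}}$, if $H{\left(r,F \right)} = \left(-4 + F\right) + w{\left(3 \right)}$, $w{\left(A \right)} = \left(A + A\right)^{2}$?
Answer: $\frac{34}{67} \approx 0.50746$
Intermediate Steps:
$w{\left(A \right)} = 4 A^{2}$ ($w{\left(A \right)} = \left(2 A\right)^{2} = 4 A^{2}$)
$W = 2$ ($W = 3 - \left(0 + 1 \cdot 1\right) = 3 - \left(0 + 1\right) = 3 - 1 = 2$)
$H{\left(r,F \right)} = 32 + F$ ($H{\left(r,F \right)} = \left(-4 + F\right) + 4 \cdot 3^{2} = \left(-4 + F\right) + 4 \cdot 9 = \left(-4 + F\right) + 36 = 32 + F$)
$Q{\left(v,B \right)} = 2 - \frac{1}{32 + v}$
$\frac{1}{Q{\left(W,-1 \right)}} = \frac{1}{\frac{1}{32 + 2} \left(63 + 2 \cdot 2\right)} = \frac{1}{\frac{1}{34} \left(63 + 4\right)} = \frac{1}{\frac{1}{34} \cdot 67} = \frac{1}{\frac{67}{34}} = \frac{34}{67}$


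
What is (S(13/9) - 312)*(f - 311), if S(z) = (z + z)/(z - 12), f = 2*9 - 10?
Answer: 8988798/95 ≈ 94619.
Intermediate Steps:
f = 8 (f = 18 - 10 = 8)
S(z) = 2*z/(-12 + z) (S(z) = (2*z)/(-12 + z) = 2*z/(-12 + z))
(S(13/9) - 312)*(f - 311) = (2*(13/9)/(-12 + 13/9) - 312)*(8 - 311) = (2*(13*(⅑))/(-12 + 13*(⅑)) - 312)*(-303) = (2*(13/9)/(-12 + 13/9) - 312)*(-303) = (2*(13/9)/(-95/9) - 312)*(-303) = (2*(13/9)*(-9/95) - 312)*(-303) = (-26/95 - 312)*(-303) = -29666/95*(-303) = 8988798/95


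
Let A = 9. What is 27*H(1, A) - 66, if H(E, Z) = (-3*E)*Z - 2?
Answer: -849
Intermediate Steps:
H(E, Z) = -2 - 3*E*Z (H(E, Z) = -3*E*Z - 2 = -2 - 3*E*Z)
27*H(1, A) - 66 = 27*(-2 - 3*1*9) - 66 = 27*(-2 - 27) - 66 = 27*(-29) - 66 = -783 - 66 = -849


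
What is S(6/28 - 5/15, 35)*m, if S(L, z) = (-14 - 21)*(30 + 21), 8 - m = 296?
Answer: 514080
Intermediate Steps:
m = -288 (m = 8 - 1*296 = 8 - 296 = -288)
S(L, z) = -1785 (S(L, z) = -35*51 = -1785)
S(6/28 - 5/15, 35)*m = -1785*(-288) = 514080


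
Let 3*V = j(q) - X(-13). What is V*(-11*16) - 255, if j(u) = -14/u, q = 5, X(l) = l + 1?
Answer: -11921/15 ≈ -794.73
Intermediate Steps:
X(l) = 1 + l
V = 46/15 (V = (-14/5 - (1 - 13))/3 = (-14*⅕ - 1*(-12))/3 = (-14/5 + 12)/3 = (⅓)*(46/5) = 46/15 ≈ 3.0667)
V*(-11*16) - 255 = 46*(-11*16)/15 - 255 = (46/15)*(-176) - 255 = -8096/15 - 255 = -11921/15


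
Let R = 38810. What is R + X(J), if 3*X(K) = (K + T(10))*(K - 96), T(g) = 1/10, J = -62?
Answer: 631051/15 ≈ 42070.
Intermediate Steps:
T(g) = ⅒ (T(g) = 1*(⅒) = ⅒)
X(K) = (-96 + K)*(⅒ + K)/3 (X(K) = ((K + ⅒)*(K - 96))/3 = ((⅒ + K)*(-96 + K))/3 = ((-96 + K)*(⅒ + K))/3 = (-96 + K)*(⅒ + K)/3)
R + X(J) = 38810 + (-16/5 - 959/30*(-62) + (⅓)*(-62)²) = 38810 + (-16/5 + 29729/15 + (⅓)*3844) = 38810 + (-16/5 + 29729/15 + 3844/3) = 38810 + 48901/15 = 631051/15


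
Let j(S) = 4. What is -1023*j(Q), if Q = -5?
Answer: -4092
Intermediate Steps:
-1023*j(Q) = -1023*4 = -4092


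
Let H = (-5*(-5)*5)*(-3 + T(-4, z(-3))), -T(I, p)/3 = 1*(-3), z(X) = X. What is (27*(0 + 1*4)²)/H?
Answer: 72/125 ≈ 0.57600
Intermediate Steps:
T(I, p) = 9 (T(I, p) = -3*(-3) = 9)
H = 750 (H = (-5*(-5)*5)*(-3 + 9) = (25*5)*6 = 125*6 = 750)
(27*(0 + 1*4)²)/H = (27*(0 + 1*4)²)/750 = (27*(0 + 4)²)*(1/750) = (27*4²)*(1/750) = (27*16)*(1/750) = 432*(1/750) = 72/125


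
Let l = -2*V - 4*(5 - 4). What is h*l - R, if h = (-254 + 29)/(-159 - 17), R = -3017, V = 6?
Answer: 32962/11 ≈ 2996.5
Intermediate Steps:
l = -16 (l = -2*6 - 4*(5 - 4) = -12 - 4*1 = -12 - 4 = -16)
h = 225/176 (h = -225/(-176) = -225*(-1/176) = 225/176 ≈ 1.2784)
h*l - R = (225/176)*(-16) - 1*(-3017) = -225/11 + 3017 = 32962/11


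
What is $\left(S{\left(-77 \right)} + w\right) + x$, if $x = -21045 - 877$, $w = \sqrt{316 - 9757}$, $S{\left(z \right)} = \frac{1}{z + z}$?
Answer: $- \frac{3375989}{154} + 3 i \sqrt{1049} \approx -21922.0 + 97.165 i$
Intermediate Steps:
$S{\left(z \right)} = \frac{1}{2 z}$
$w = 3 i \sqrt{1049}$ ($w = \sqrt{-9441} = 3 i \sqrt{1049} \approx 97.165 i$)
$x = -21922$
$\left(S{\left(-77 \right)} + w\right) + x = \left(\frac{1}{2 \left(-77\right)} + 3 i \sqrt{1049}\right) - 21922 = \left(\frac{1}{2} \left(- \frac{1}{77}\right) + 3 i \sqrt{1049}\right) - 21922 = \left(- \frac{1}{154} + 3 i \sqrt{1049}\right) - 21922 = - \frac{3375989}{154} + 3 i \sqrt{1049}$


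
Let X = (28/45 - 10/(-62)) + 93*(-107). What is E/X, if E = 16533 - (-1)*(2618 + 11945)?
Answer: -5422365/1735069 ≈ -3.1252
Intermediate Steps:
E = 31096 (E = 16533 - (-1)*14563 = 16533 - 1*(-14563) = 16533 + 14563 = 31096)
X = -13880552/1395 (X = (28*(1/45) - 10*(-1/62)) - 9951 = (28/45 + 5/31) - 9951 = 1093/1395 - 9951 = -13880552/1395 ≈ -9950.2)
E/X = 31096/(-13880552/1395) = 31096*(-1395/13880552) = -5422365/1735069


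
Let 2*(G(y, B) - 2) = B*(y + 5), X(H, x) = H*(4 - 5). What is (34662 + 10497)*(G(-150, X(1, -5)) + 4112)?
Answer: 378116307/2 ≈ 1.8906e+8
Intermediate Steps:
X(H, x) = -H (X(H, x) = H*(-1) = -H)
G(y, B) = 2 + B*(5 + y)/2 (G(y, B) = 2 + (B*(y + 5))/2 = 2 + (B*(5 + y))/2 = 2 + B*(5 + y)/2)
(34662 + 10497)*(G(-150, X(1, -5)) + 4112) = (34662 + 10497)*((2 + 5*(-1*1)/2 + (½)*(-1*1)*(-150)) + 4112) = 45159*((2 + (5/2)*(-1) + (½)*(-1)*(-150)) + 4112) = 45159*((2 - 5/2 + 75) + 4112) = 45159*(149/2 + 4112) = 45159*(8373/2) = 378116307/2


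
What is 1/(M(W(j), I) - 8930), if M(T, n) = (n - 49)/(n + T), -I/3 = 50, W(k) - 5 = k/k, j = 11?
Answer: -144/1285721 ≈ -0.00011200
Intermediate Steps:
W(k) = 6 (W(k) = 5 + k/k = 5 + 1 = 6)
I = -150 (I = -3*50 = -150)
M(T, n) = (-49 + n)/(T + n)
1/(M(W(j), I) - 8930) = 1/((-49 - 150)/(6 - 150) - 8930) = 1/(-199/(-144) - 8930) = 1/(-1/144*(-199) - 8930) = 1/(199/144 - 8930) = 1/(-1285721/144) = -144/1285721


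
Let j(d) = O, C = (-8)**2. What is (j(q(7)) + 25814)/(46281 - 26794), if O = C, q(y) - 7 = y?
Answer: 25878/19487 ≈ 1.3280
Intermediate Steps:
q(y) = 7 + y
C = 64
O = 64
j(d) = 64
(j(q(7)) + 25814)/(46281 - 26794) = (64 + 25814)/(46281 - 26794) = 25878/19487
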